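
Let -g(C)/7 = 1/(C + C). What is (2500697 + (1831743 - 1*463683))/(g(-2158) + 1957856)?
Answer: 16697555212/8450106503 ≈ 1.9760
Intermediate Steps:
g(C) = -7/(2*C) (g(C) = -7/(C + C) = -7*1/(2*C) = -7/(2*C))
(2500697 + (1831743 - 1*463683))/(g(-2158) + 1957856) = (2500697 + (1831743 - 1*463683))/(-7/2/(-2158) + 1957856) = (2500697 + (1831743 - 463683))/(-7/2*(-1/2158) + 1957856) = (2500697 + 1368060)/(7/4316 + 1957856) = 3868757/(8450106503/4316) = 3868757*(4316/8450106503) = 16697555212/8450106503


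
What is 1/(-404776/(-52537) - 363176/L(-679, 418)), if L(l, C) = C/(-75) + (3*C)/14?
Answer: -210620833/909022088816 ≈ -0.00023170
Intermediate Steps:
L(l, C) = 211*C/1050 (L(l, C) = C*(-1/75) + (3*C)*(1/14) = -C/75 + 3*C/14 = 211*C/1050)
1/(-404776/(-52537) - 363176/L(-679, 418)) = 1/(-404776/(-52537) - 363176/((211/1050)*418)) = 1/(-404776*(-1/52537) - 363176/44099/525) = 1/(404776/52537 - 363176*525/44099) = 1/(404776/52537 - 17333400/4009) = 1/(-909022088816/210620833) = -210620833/909022088816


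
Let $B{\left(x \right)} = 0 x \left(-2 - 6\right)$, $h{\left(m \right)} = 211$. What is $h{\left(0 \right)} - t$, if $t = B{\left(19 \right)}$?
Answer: $211$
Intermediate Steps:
$B{\left(x \right)} = 0$ ($B{\left(x \right)} = 0 \left(-8\right) = 0$)
$t = 0$
$h{\left(0 \right)} - t = 211 - 0 = 211 + 0 = 211$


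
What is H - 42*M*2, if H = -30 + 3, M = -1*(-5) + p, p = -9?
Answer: 309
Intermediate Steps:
M = -4 (M = -1*(-5) - 9 = 5 - 9 = -4)
H = -27
H - 42*M*2 = -27 - (-168)*2 = -27 - 42*(-8) = -27 + 336 = 309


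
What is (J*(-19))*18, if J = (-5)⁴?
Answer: -213750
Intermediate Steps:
J = 625
(J*(-19))*18 = (625*(-19))*18 = -11875*18 = -213750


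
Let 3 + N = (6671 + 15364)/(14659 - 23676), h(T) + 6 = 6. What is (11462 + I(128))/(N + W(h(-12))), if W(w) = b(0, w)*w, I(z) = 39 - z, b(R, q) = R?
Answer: -34183447/16362 ≈ -2089.2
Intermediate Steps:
h(T) = 0 (h(T) = -6 + 6 = 0)
W(w) = 0 (W(w) = 0*w = 0)
N = -49086/9017 (N = -3 + (6671 + 15364)/(14659 - 23676) = -3 + 22035/(-9017) = -3 + 22035*(-1/9017) = -3 - 22035/9017 = -49086/9017 ≈ -5.4437)
(11462 + I(128))/(N + W(h(-12))) = (11462 + (39 - 1*128))/(-49086/9017 + 0) = (11462 + (39 - 128))/(-49086/9017) = (11462 - 89)*(-9017/49086) = 11373*(-9017/49086) = -34183447/16362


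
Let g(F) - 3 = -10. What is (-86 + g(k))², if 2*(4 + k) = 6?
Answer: 8649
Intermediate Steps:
k = -1 (k = -4 + (½)*6 = -4 + 3 = -1)
g(F) = -7 (g(F) = 3 - 10 = -7)
(-86 + g(k))² = (-86 - 7)² = (-93)² = 8649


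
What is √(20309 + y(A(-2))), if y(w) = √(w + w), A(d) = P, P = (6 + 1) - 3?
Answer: √(20309 + 2*√2) ≈ 142.52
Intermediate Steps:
P = 4 (P = 7 - 3 = 4)
A(d) = 4
y(w) = √2*√w (y(w) = √(2*w) = √2*√w)
√(20309 + y(A(-2))) = √(20309 + √2*√4) = √(20309 + √2*2) = √(20309 + 2*√2)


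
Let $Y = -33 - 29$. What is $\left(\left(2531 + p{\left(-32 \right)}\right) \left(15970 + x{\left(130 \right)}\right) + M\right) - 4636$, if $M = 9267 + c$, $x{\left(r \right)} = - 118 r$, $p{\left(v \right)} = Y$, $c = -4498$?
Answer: $1555603$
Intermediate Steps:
$Y = -62$ ($Y = -33 - 29 = -62$)
$p{\left(v \right)} = -62$
$M = 4769$ ($M = 9267 - 4498 = 4769$)
$\left(\left(2531 + p{\left(-32 \right)}\right) \left(15970 + x{\left(130 \right)}\right) + M\right) - 4636 = \left(\left(2531 - 62\right) \left(15970 - 15340\right) + 4769\right) - 4636 = \left(2469 \left(15970 - 15340\right) + 4769\right) - 4636 = \left(2469 \cdot 630 + 4769\right) - 4636 = \left(1555470 + 4769\right) - 4636 = 1560239 - 4636 = 1555603$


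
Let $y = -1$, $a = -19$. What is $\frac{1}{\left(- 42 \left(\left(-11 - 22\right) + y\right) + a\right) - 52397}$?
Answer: $- \frac{1}{50988} \approx -1.9612 \cdot 10^{-5}$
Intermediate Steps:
$\frac{1}{\left(- 42 \left(\left(-11 - 22\right) + y\right) + a\right) - 52397} = \frac{1}{\left(- 42 \left(\left(-11 - 22\right) - 1\right) - 19\right) - 52397} = \frac{1}{\left(- 42 \left(-33 - 1\right) - 19\right) - 52397} = \frac{1}{\left(\left(-42\right) \left(-34\right) - 19\right) - 52397} = \frac{1}{\left(1428 - 19\right) - 52397} = \frac{1}{1409 - 52397} = \frac{1}{-50988} = - \frac{1}{50988}$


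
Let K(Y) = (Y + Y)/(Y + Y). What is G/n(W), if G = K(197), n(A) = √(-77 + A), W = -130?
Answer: -I*√23/69 ≈ -0.069505*I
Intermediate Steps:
K(Y) = 1 (K(Y) = (2*Y)/((2*Y)) = (2*Y)*(1/(2*Y)) = 1)
G = 1
G/n(W) = 1/√(-77 - 130) = 1/√(-207) = 1/(3*I*√23) = 1*(-I*√23/69) = -I*√23/69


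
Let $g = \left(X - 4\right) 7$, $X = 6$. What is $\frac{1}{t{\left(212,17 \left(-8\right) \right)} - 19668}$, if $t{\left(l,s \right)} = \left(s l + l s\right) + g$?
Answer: $- \frac{1}{77318} \approx -1.2934 \cdot 10^{-5}$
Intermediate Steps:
$g = 14$ ($g = \left(6 - 4\right) 7 = 2 \cdot 7 = 14$)
$t{\left(l,s \right)} = 14 + 2 l s$ ($t{\left(l,s \right)} = \left(s l + l s\right) + 14 = \left(l s + l s\right) + 14 = 2 l s + 14 = 14 + 2 l s$)
$\frac{1}{t{\left(212,17 \left(-8\right) \right)} - 19668} = \frac{1}{\left(14 + 2 \cdot 212 \cdot 17 \left(-8\right)\right) - 19668} = \frac{1}{\left(14 + 2 \cdot 212 \left(-136\right)\right) - 19668} = \frac{1}{\left(14 - 57664\right) - 19668} = \frac{1}{-57650 - 19668} = \frac{1}{-77318} = - \frac{1}{77318}$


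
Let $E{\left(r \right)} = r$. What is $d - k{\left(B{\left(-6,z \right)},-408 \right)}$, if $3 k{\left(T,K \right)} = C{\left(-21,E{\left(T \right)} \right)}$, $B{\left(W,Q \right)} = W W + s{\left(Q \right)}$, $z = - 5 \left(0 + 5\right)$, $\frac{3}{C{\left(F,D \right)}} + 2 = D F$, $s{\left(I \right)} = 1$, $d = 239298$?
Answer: $\frac{186413143}{779} \approx 2.393 \cdot 10^{5}$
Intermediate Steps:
$C{\left(F,D \right)} = \frac{3}{-2 + D F}$
$z = -25$ ($z = \left(-5\right) 5 = -25$)
$B{\left(W,Q \right)} = 1 + W^{2}$ ($B{\left(W,Q \right)} = W W + 1 = W^{2} + 1 = 1 + W^{2}$)
$k{\left(T,K \right)} = \frac{1}{-2 - 21 T}$ ($k{\left(T,K \right)} = \frac{3 \frac{1}{-2 + T \left(-21\right)}}{3} = \frac{3 \frac{1}{-2 - 21 T}}{3} = \frac{1}{-2 - 21 T}$)
$d - k{\left(B{\left(-6,z \right)},-408 \right)} = 239298 - \frac{1}{-2 - 21 \left(1 + \left(-6\right)^{2}\right)} = 239298 - \frac{1}{-2 - 21 \left(1 + 36\right)} = 239298 - \frac{1}{-2 - 777} = 239298 - \frac{1}{-779} = 239298 - - \frac{1}{779} = 239298 + \frac{1}{779} = \frac{186413143}{779}$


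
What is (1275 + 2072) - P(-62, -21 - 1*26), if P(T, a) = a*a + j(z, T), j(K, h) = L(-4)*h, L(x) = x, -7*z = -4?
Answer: 890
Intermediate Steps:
z = 4/7 (z = -⅐*(-4) = 4/7 ≈ 0.57143)
j(K, h) = -4*h
P(T, a) = a² - 4*T (P(T, a) = a*a - 4*T = a² - 4*T)
(1275 + 2072) - P(-62, -21 - 1*26) = (1275 + 2072) - ((-21 - 1*26)² - 4*(-62)) = 3347 - ((-21 - 26)² + 248) = 3347 - ((-47)² + 248) = 3347 - (2209 + 248) = 3347 - 1*2457 = 3347 - 2457 = 890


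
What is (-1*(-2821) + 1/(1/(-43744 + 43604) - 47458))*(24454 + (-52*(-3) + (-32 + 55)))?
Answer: 153899308365411/2214707 ≈ 6.9490e+7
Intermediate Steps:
(-1*(-2821) + 1/(1/(-43744 + 43604) - 47458))*(24454 + (-52*(-3) + (-32 + 55))) = (2821 + 1/(1/(-140) - 47458))*(24454 + (156 + 23)) = (2821 + 1/(-1/140 - 47458))*(24454 + 179) = (2821 + 1/(-6644121/140))*24633 = (2821 - 140/6644121)*24633 = (18743065201/6644121)*24633 = 153899308365411/2214707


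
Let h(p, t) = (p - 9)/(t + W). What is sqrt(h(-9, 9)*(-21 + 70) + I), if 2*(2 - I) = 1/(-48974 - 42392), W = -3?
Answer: I*sqrt(1210423117937)/91366 ≈ 12.042*I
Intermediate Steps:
h(p, t) = (-9 + p)/(-3 + t) (h(p, t) = (p - 9)/(t - 3) = (-9 + p)/(-3 + t))
I = 365465/182732 (I = 2 - 1/(2*(-48974 - 42392)) = 2 - 1/2/(-91366) = 2 - 1/2*(-1/91366) = 2 + 1/182732 = 365465/182732 ≈ 2.0000)
sqrt(h(-9, 9)*(-21 + 70) + I) = sqrt(((-9 - 9)/(-3 + 9))*(-21 + 70) + 365465/182732) = sqrt((-18/6)*49 + 365465/182732) = sqrt(((1/6)*(-18))*49 + 365465/182732) = sqrt(-3*49 + 365465/182732) = sqrt(-147 + 365465/182732) = sqrt(-26496139/182732) = I*sqrt(1210423117937)/91366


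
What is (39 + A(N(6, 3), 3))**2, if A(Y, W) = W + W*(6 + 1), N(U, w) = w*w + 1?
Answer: 3969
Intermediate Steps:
N(U, w) = 1 + w**2 (N(U, w) = w**2 + 1 = 1 + w**2)
A(Y, W) = 8*W (A(Y, W) = W + W*7 = W + 7*W = 8*W)
(39 + A(N(6, 3), 3))**2 = (39 + 8*3)**2 = (39 + 24)**2 = 63**2 = 3969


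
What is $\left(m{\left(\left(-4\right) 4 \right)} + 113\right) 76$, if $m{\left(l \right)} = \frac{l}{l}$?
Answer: $8664$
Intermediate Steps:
$m{\left(l \right)} = 1$
$\left(m{\left(\left(-4\right) 4 \right)} + 113\right) 76 = \left(1 + 113\right) 76 = 114 \cdot 76 = 8664$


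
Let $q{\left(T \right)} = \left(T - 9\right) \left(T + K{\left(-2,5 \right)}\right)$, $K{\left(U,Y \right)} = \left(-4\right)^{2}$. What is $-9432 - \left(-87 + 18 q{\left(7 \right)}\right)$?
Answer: $-8517$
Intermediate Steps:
$K{\left(U,Y \right)} = 16$
$q{\left(T \right)} = \left(-9 + T\right) \left(16 + T\right)$ ($q{\left(T \right)} = \left(T - 9\right) \left(T + 16\right) = \left(-9 + T\right) \left(16 + T\right)$)
$-9432 - \left(-87 + 18 q{\left(7 \right)}\right) = -9432 - \left(-87 + 18 \left(-144 + 7^{2} + 7 \cdot 7\right)\right) = -9432 - \left(-87 + 18 \left(-144 + 49 + 49\right)\right) = -9432 + \left(\left(-18\right) \left(-46\right) + 87\right) = -9432 + \left(828 + 87\right) = -9432 + 915 = -8517$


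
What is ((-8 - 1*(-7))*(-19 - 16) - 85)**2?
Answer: 2500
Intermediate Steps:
((-8 - 1*(-7))*(-19 - 16) - 85)**2 = ((-8 + 7)*(-35) - 85)**2 = (-1*(-35) - 85)**2 = (35 - 85)**2 = (-50)**2 = 2500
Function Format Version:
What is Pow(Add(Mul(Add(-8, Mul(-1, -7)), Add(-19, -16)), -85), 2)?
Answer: 2500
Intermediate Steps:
Pow(Add(Mul(Add(-8, Mul(-1, -7)), Add(-19, -16)), -85), 2) = Pow(Add(Mul(Add(-8, 7), -35), -85), 2) = Pow(Add(Mul(-1, -35), -85), 2) = Pow(Add(35, -85), 2) = Pow(-50, 2) = 2500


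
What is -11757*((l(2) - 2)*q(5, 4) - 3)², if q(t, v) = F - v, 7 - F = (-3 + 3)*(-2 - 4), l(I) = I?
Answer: -105813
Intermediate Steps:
F = 7 (F = 7 - (-3 + 3)*(-2 - 4) = 7 - 0*(-6) = 7 - 1*0 = 7 + 0 = 7)
q(t, v) = 7 - v
-11757*((l(2) - 2)*q(5, 4) - 3)² = -11757*((2 - 2)*(7 - 1*4) - 3)² = -11757*(0*(7 - 4) - 3)² = -11757*(0*3 - 3)² = -11757*(0 - 3)² = -11757*(-3)² = -11757*9 = -105813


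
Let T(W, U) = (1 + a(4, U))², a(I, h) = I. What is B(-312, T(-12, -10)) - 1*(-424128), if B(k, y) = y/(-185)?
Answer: 15692731/37 ≈ 4.2413e+5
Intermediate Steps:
T(W, U) = 25 (T(W, U) = (1 + 4)² = 5² = 25)
B(k, y) = -y/185 (B(k, y) = y*(-1/185) = -y/185)
B(-312, T(-12, -10)) - 1*(-424128) = -1/185*25 - 1*(-424128) = -5/37 + 424128 = 15692731/37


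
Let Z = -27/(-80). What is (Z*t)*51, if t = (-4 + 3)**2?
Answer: 1377/80 ≈ 17.212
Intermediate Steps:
t = 1 (t = (-1)**2 = 1)
Z = 27/80 (Z = -27*(-1/80) = 27/80 ≈ 0.33750)
(Z*t)*51 = ((27/80)*1)*51 = (27/80)*51 = 1377/80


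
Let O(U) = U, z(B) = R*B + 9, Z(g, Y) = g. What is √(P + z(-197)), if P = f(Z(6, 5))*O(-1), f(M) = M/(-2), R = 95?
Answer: I*√18703 ≈ 136.76*I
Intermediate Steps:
z(B) = 9 + 95*B (z(B) = 95*B + 9 = 9 + 95*B)
f(M) = -M/2 (f(M) = M*(-½) = -M/2)
P = 3 (P = -½*6*(-1) = -3*(-1) = 3)
√(P + z(-197)) = √(3 + (9 + 95*(-197))) = √(3 + (9 - 18715)) = √(3 - 18706) = √(-18703) = I*√18703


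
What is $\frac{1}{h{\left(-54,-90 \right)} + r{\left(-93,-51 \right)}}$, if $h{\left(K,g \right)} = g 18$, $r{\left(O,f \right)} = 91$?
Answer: $- \frac{1}{1529} \approx -0.00065402$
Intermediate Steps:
$h{\left(K,g \right)} = 18 g$
$\frac{1}{h{\left(-54,-90 \right)} + r{\left(-93,-51 \right)}} = \frac{1}{18 \left(-90\right) + 91} = \frac{1}{-1620 + 91} = \frac{1}{-1529} = - \frac{1}{1529}$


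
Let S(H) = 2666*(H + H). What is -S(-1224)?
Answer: 6526368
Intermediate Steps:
S(H) = 5332*H (S(H) = 2666*(2*H) = 5332*H)
-S(-1224) = -5332*(-1224) = -1*(-6526368) = 6526368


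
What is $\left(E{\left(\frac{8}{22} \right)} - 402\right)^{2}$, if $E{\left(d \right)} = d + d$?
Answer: $\frac{19483396}{121} \approx 1.6102 \cdot 10^{5}$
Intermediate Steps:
$E{\left(d \right)} = 2 d$
$\left(E{\left(\frac{8}{22} \right)} - 402\right)^{2} = \left(2 \cdot \frac{8}{22} - 402\right)^{2} = \left(2 \cdot 8 \cdot \frac{1}{22} - 402\right)^{2} = \left(2 \cdot \frac{4}{11} - 402\right)^{2} = \left(\frac{8}{11} - 402\right)^{2} = \left(- \frac{4414}{11}\right)^{2} = \frac{19483396}{121}$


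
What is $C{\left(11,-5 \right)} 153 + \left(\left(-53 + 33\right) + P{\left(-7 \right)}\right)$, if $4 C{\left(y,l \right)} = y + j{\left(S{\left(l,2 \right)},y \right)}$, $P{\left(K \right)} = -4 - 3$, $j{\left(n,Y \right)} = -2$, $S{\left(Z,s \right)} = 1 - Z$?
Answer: $\frac{1269}{4} \approx 317.25$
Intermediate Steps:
$P{\left(K \right)} = -7$
$C{\left(y,l \right)} = - \frac{1}{2} + \frac{y}{4}$ ($C{\left(y,l \right)} = \frac{y - 2}{4} = \frac{-2 + y}{4} = - \frac{1}{2} + \frac{y}{4}$)
$C{\left(11,-5 \right)} 153 + \left(\left(-53 + 33\right) + P{\left(-7 \right)}\right) = \left(- \frac{1}{2} + \frac{1}{4} \cdot 11\right) 153 + \left(\left(-53 + 33\right) - 7\right) = \left(- \frac{1}{2} + \frac{11}{4}\right) 153 - 27 = \frac{9}{4} \cdot 153 - 27 = \frac{1377}{4} - 27 = \frac{1269}{4}$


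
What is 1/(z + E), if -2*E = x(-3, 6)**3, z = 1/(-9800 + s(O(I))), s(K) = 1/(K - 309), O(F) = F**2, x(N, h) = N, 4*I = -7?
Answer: 47971016/647603821 ≈ 0.074075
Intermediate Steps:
I = -7/4 (I = (1/4)*(-7) = -7/4 ≈ -1.7500)
s(K) = 1/(-309 + K)
z = -4895/47971016 (z = 1/(-9800 + 1/(-309 + (-7/4)**2)) = 1/(-9800 + 1/(-309 + 49/16)) = 1/(-9800 + 1/(-4895/16)) = 1/(-9800 - 16/4895) = 1/(-47971016/4895) = -4895/47971016 ≈ -0.00010204)
E = 27/2 (E = -1/2*(-3)**3 = -1/2*(-27) = 27/2 ≈ 13.500)
1/(z + E) = 1/(-4895/47971016 + 27/2) = 1/(647603821/47971016) = 47971016/647603821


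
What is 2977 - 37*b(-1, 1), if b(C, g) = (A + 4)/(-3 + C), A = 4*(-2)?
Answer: 2940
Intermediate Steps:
A = -8
b(C, g) = -4/(-3 + C) (b(C, g) = (-8 + 4)/(-3 + C) = -4/(-3 + C))
2977 - 37*b(-1, 1) = 2977 - (-148)/(-3 - 1) = 2977 - (-148)/(-4) = 2977 - (-148)*(-1)/4 = 2977 - 37*1 = 2977 - 37 = 2940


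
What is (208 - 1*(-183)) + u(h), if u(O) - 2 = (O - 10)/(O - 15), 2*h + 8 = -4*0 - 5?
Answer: 16932/43 ≈ 393.77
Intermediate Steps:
h = -13/2 (h = -4 + (-4*0 - 5)/2 = -4 + (0 - 5)/2 = -4 + (1/2)*(-5) = -4 - 5/2 = -13/2 ≈ -6.5000)
u(O) = 2 + (-10 + O)/(-15 + O) (u(O) = 2 + (O - 10)/(O - 15) = 2 + (-10 + O)/(-15 + O))
(208 - 1*(-183)) + u(h) = (208 - 1*(-183)) + (-40 + 3*(-13/2))/(-15 - 13/2) = (208 + 183) + (-40 - 39/2)/(-43/2) = 391 - 2/43*(-119/2) = 391 + 119/43 = 16932/43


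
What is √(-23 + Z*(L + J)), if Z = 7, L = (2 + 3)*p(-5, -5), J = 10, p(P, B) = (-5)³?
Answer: 2*I*√1082 ≈ 65.788*I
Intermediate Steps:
p(P, B) = -125
L = -625 (L = (2 + 3)*(-125) = 5*(-125) = -625)
√(-23 + Z*(L + J)) = √(-23 + 7*(-625 + 10)) = √(-23 + 7*(-615)) = √(-23 - 4305) = √(-4328) = 2*I*√1082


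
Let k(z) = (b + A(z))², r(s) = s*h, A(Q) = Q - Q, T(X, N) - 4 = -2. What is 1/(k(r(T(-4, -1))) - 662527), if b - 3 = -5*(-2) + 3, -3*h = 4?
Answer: -1/662271 ≈ -1.5100e-6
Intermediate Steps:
h = -4/3 (h = -⅓*4 = -4/3 ≈ -1.3333)
T(X, N) = 2 (T(X, N) = 4 - 2 = 2)
A(Q) = 0
r(s) = -4*s/3 (r(s) = s*(-4/3) = -4*s/3)
b = 16 (b = 3 + (-5*(-2) + 3) = 3 + (10 + 3) = 3 + 13 = 16)
k(z) = 256 (k(z) = (16 + 0)² = 16² = 256)
1/(k(r(T(-4, -1))) - 662527) = 1/(256 - 662527) = 1/(-662271) = -1/662271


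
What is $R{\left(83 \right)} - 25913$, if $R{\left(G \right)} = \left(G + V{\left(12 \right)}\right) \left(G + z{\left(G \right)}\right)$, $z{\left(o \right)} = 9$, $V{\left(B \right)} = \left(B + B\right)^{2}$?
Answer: $34715$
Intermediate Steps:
$V{\left(B \right)} = 4 B^{2}$ ($V{\left(B \right)} = \left(2 B\right)^{2} = 4 B^{2}$)
$R{\left(G \right)} = \left(9 + G\right) \left(576 + G\right)$ ($R{\left(G \right)} = \left(G + 4 \cdot 12^{2}\right) \left(G + 9\right) = \left(G + 4 \cdot 144\right) \left(9 + G\right) = \left(G + 576\right) \left(9 + G\right) = \left(576 + G\right) \left(9 + G\right) = \left(9 + G\right) \left(576 + G\right)$)
$R{\left(83 \right)} - 25913 = \left(5184 + 83^{2} + 585 \cdot 83\right) - 25913 = \left(5184 + 6889 + 48555\right) - 25913 = 60628 - 25913 = 34715$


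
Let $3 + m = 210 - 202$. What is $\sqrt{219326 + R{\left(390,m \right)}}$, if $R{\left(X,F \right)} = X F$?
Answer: $2 \sqrt{55319} \approx 470.4$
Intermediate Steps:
$m = 5$ ($m = -3 + \left(210 - 202\right) = -3 + 8 = 5$)
$R{\left(X,F \right)} = F X$
$\sqrt{219326 + R{\left(390,m \right)}} = \sqrt{219326 + 5 \cdot 390} = \sqrt{219326 + 1950} = \sqrt{221276} = 2 \sqrt{55319}$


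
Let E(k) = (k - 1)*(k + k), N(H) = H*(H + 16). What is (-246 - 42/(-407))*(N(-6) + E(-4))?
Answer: 2001600/407 ≈ 4917.9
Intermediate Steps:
N(H) = H*(16 + H)
E(k) = 2*k*(-1 + k) (E(k) = (-1 + k)*(2*k) = 2*k*(-1 + k))
(-246 - 42/(-407))*(N(-6) + E(-4)) = (-246 - 42/(-407))*(-6*(16 - 6) + 2*(-4)*(-1 - 4)) = (-246 - 42*(-1/407))*(-6*10 + 2*(-4)*(-5)) = (-246 + 42/407)*(-60 + 40) = -100080/407*(-20) = 2001600/407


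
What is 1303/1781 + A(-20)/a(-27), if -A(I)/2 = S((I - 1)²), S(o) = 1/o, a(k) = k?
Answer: 15518383/21206367 ≈ 0.73178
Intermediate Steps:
A(I) = -2/(-1 + I)² (A(I) = -2/(I - 1)² = -2/(-1 + I)²)
1303/1781 + A(-20)/a(-27) = 1303/1781 - 2/(-1 - 20)²/(-27) = 1303*(1/1781) - 2/(-21)²*(-1/27) = 1303/1781 - 2*1/441*(-1/27) = 1303/1781 - 2/441*(-1/27) = 1303/1781 + 2/11907 = 15518383/21206367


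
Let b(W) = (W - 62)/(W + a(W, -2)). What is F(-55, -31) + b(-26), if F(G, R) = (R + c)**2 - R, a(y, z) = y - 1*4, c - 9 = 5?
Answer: 2251/7 ≈ 321.57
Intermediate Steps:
c = 14 (c = 9 + 5 = 14)
a(y, z) = -4 + y (a(y, z) = y - 4 = -4 + y)
b(W) = (-62 + W)/(-4 + 2*W) (b(W) = (W - 62)/(W + (-4 + W)) = (-62 + W)/(-4 + 2*W))
F(G, R) = (14 + R)**2 - R (F(G, R) = (R + 14)**2 - R = (14 + R)**2 - R)
F(-55, -31) + b(-26) = ((14 - 31)**2 - 1*(-31)) + (-62 - 26)/(2*(-2 - 26)) = ((-17)**2 + 31) + (1/2)*(-88)/(-28) = (289 + 31) + (1/2)*(-1/28)*(-88) = 320 + 11/7 = 2251/7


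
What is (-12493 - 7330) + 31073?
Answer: 11250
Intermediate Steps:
(-12493 - 7330) + 31073 = -19823 + 31073 = 11250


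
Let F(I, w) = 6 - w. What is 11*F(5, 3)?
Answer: 33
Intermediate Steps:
11*F(5, 3) = 11*(6 - 1*3) = 11*(6 - 3) = 11*3 = 33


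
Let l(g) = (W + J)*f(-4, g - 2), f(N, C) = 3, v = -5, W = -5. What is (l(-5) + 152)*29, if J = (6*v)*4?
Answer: -6467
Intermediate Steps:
J = -120 (J = (6*(-5))*4 = -30*4 = -120)
l(g) = -375 (l(g) = (-5 - 120)*3 = -125*3 = -375)
(l(-5) + 152)*29 = (-375 + 152)*29 = -223*29 = -6467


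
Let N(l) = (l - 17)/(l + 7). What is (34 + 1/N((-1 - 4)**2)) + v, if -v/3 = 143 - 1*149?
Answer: 56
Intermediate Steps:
v = 18 (v = -3*(143 - 1*149) = -3*(143 - 149) = -3*(-6) = 18)
N(l) = (-17 + l)/(7 + l)
(34 + 1/N((-1 - 4)**2)) + v = (34 + 1/((-17 + (-1 - 4)**2)/(7 + (-1 - 4)**2))) + 18 = (34 + 1/((-17 + (-5)**2)/(7 + (-5)**2))) + 18 = (34 + 1/((-17 + 25)/(7 + 25))) + 18 = (34 + 1/(8/32)) + 18 = (34 + 1/((1/32)*8)) + 18 = (34 + 1/(1/4)) + 18 = (34 + 4) + 18 = 38 + 18 = 56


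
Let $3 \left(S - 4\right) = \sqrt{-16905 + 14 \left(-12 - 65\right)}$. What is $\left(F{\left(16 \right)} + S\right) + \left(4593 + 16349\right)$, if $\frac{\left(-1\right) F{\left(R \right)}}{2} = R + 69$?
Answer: $20776 + \frac{7 i \sqrt{367}}{3} \approx 20776.0 + 44.7 i$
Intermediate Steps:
$S = 4 + \frac{7 i \sqrt{367}}{3}$ ($S = 4 + \frac{\sqrt{-16905 + 14 \left(-12 - 65\right)}}{3} = 4 + \frac{\sqrt{-16905 + 14 \left(-77\right)}}{3} = 4 + \frac{\sqrt{-16905 - 1078}}{3} = 4 + \frac{\sqrt{-17983}}{3} = 4 + \frac{7 i \sqrt{367}}{3} \approx 4.0 + 44.7 i$)
$F{\left(R \right)} = -138 - 2 R$ ($F{\left(R \right)} = - 2 \left(R + 69\right) = - 2 \left(69 + R\right) = -138 - 2 R$)
$\left(F{\left(16 \right)} + S\right) + \left(4593 + 16349\right) = \left(\left(-138 - 32\right) + \left(4 + \frac{7 i \sqrt{367}}{3}\right)\right) + \left(4593 + 16349\right) = \left(\left(-138 - 32\right) + \left(4 + \frac{7 i \sqrt{367}}{3}\right)\right) + 20942 = \left(-170 + \left(4 + \frac{7 i \sqrt{367}}{3}\right)\right) + 20942 = \left(-166 + \frac{7 i \sqrt{367}}{3}\right) + 20942 = 20776 + \frac{7 i \sqrt{367}}{3}$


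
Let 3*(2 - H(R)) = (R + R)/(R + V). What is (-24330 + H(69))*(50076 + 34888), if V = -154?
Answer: -175691447976/85 ≈ -2.0670e+9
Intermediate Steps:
H(R) = 2 - 2*R/(3*(-154 + R)) (H(R) = 2 - (R + R)/(3*(R - 154)) = 2 - 2*R/(3*(-154 + R)))
(-24330 + H(69))*(50076 + 34888) = (-24330 + 4*(-231 + 69)/(3*(-154 + 69)))*(50076 + 34888) = (-24330 + (4/3)*(-162)/(-85))*84964 = (-24330 + (4/3)*(-1/85)*(-162))*84964 = (-24330 + 216/85)*84964 = -2067834/85*84964 = -175691447976/85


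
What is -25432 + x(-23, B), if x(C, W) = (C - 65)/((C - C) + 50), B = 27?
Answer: -635844/25 ≈ -25434.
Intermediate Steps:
x(C, W) = -13/10 + C/50 (x(C, W) = (-65 + C)/(0 + 50) = (-65 + C)/50 = (-65 + C)*(1/50) = -13/10 + C/50)
-25432 + x(-23, B) = -25432 + (-13/10 + (1/50)*(-23)) = -25432 + (-13/10 - 23/50) = -25432 - 44/25 = -635844/25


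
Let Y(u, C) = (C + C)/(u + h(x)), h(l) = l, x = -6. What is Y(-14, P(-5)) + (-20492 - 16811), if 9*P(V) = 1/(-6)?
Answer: -20143619/540 ≈ -37303.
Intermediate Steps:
P(V) = -1/54 (P(V) = (⅑)/(-6) = (⅑)*(-⅙) = -1/54)
Y(u, C) = 2*C/(-6 + u) (Y(u, C) = (C + C)/(u - 6) = (2*C)/(-6 + u) = 2*C/(-6 + u))
Y(-14, P(-5)) + (-20492 - 16811) = 2*(-1/54)/(-6 - 14) + (-20492 - 16811) = 2*(-1/54)/(-20) - 37303 = 2*(-1/54)*(-1/20) - 37303 = 1/540 - 37303 = -20143619/540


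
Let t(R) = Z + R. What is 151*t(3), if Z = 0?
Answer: 453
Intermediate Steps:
t(R) = R (t(R) = 0 + R = R)
151*t(3) = 151*3 = 453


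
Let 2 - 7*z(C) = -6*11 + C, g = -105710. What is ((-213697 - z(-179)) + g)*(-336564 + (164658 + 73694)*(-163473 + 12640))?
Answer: 80391416293722880/7 ≈ 1.1484e+16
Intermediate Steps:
z(C) = 68/7 - C/7 (z(C) = 2/7 - (-6*11 + C)/7 = 2/7 - (-66 + C)/7 = 2/7 + (66/7 - C/7) = 68/7 - C/7)
((-213697 - z(-179)) + g)*(-336564 + (164658 + 73694)*(-163473 + 12640)) = ((-213697 - (68/7 - 1/7*(-179))) - 105710)*(-336564 + (164658 + 73694)*(-163473 + 12640)) = ((-213697 - (68/7 + 179/7)) - 105710)*(-336564 + 238352*(-150833)) = ((-213697 - 1*247/7) - 105710)*(-336564 - 35951347216) = ((-213697 - 247/7) - 105710)*(-35951683780) = (-1496126/7 - 105710)*(-35951683780) = -2236096/7*(-35951683780) = 80391416293722880/7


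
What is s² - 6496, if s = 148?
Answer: 15408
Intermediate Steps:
s² - 6496 = 148² - 6496 = 21904 - 6496 = 15408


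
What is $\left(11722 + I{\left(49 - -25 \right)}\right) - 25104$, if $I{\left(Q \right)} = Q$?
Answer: $-13308$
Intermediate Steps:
$\left(11722 + I{\left(49 - -25 \right)}\right) - 25104 = \left(11722 + \left(49 - -25\right)\right) - 25104 = \left(11722 + \left(49 + 25\right)\right) - 25104 = \left(11722 + 74\right) - 25104 = 11796 - 25104 = -13308$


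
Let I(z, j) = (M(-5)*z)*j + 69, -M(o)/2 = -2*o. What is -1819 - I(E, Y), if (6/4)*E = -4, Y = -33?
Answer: -128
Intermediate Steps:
M(o) = 4*o (M(o) = -(-4)*o = 4*o)
E = -8/3 (E = (⅔)*(-4) = -8/3 ≈ -2.6667)
I(z, j) = 69 - 20*j*z (I(z, j) = ((4*(-5))*z)*j + 69 = (-20*z)*j + 69 = -20*j*z + 69 = 69 - 20*j*z)
-1819 - I(E, Y) = -1819 - (69 - 20*(-33)*(-8/3)) = -1819 - (69 - 1760) = -1819 - 1*(-1691) = -1819 + 1691 = -128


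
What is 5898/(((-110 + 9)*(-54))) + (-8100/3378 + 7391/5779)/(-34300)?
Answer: 109703839581253/101442301209900 ≈ 1.0814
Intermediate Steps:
5898/(((-110 + 9)*(-54))) + (-8100/3378 + 7391/5779)/(-34300) = 5898/((-101*(-54))) + (-8100*1/3378 + 7391*(1/5779))*(-1/34300) = 5898/5454 + (-1350/563 + 7391/5779)*(-1/34300) = 5898*(1/5454) - 3640517/3253577*(-1/34300) = 983/909 + 3640517/111597691100 = 109703839581253/101442301209900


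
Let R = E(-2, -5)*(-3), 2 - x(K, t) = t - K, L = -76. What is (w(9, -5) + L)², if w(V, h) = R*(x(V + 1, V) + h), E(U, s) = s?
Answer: 11236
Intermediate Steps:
x(K, t) = 2 + K - t (x(K, t) = 2 - (t - K) = 2 + (K - t) = 2 + K - t)
R = 15 (R = -5*(-3) = 15)
w(V, h) = 45 + 15*h (w(V, h) = 15*((2 + (V + 1) - V) + h) = 15*((2 + (1 + V) - V) + h) = 15*(3 + h) = 45 + 15*h)
(w(9, -5) + L)² = ((45 + 15*(-5)) - 76)² = ((45 - 75) - 76)² = (-30 - 76)² = (-106)² = 11236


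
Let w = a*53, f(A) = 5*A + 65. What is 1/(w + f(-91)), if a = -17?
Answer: -1/1291 ≈ -0.00077459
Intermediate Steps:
f(A) = 65 + 5*A
w = -901 (w = -17*53 = -901)
1/(w + f(-91)) = 1/(-901 + (65 + 5*(-91))) = 1/(-901 + (65 - 455)) = 1/(-901 - 390) = 1/(-1291) = -1/1291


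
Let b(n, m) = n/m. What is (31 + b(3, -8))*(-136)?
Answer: -4165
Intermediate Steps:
(31 + b(3, -8))*(-136) = (31 + 3/(-8))*(-136) = (31 + 3*(-⅛))*(-136) = (31 - 3/8)*(-136) = (245/8)*(-136) = -4165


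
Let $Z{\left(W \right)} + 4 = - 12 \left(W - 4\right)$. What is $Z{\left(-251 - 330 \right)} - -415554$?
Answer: $422570$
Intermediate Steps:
$Z{\left(W \right)} = 44 - 12 W$ ($Z{\left(W \right)} = -4 - 12 \left(W - 4\right) = -4 - 12 \left(-4 + W\right) = -4 - \left(-48 + 12 W\right) = 44 - 12 W$)
$Z{\left(-251 - 330 \right)} - -415554 = \left(44 - 12 \left(-251 - 330\right)\right) - -415554 = \left(44 - -6972\right) + 415554 = \left(44 + 6972\right) + 415554 = 7016 + 415554 = 422570$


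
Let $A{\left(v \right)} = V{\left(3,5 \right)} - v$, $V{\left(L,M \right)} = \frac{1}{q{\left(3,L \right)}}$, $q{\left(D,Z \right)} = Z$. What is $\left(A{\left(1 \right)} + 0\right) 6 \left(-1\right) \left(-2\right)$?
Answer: $-8$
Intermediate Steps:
$V{\left(L,M \right)} = \frac{1}{L}$
$A{\left(v \right)} = \frac{1}{3} - v$
$\left(A{\left(1 \right)} + 0\right) 6 \left(-1\right) \left(-2\right) = \left(\left(\frac{1}{3} - 1\right) + 0\right) 6 \left(-1\right) \left(-2\right) = \left(\left(\frac{1}{3} - 1\right) + 0\right) \left(\left(-6\right) \left(-2\right)\right) = \left(- \frac{2}{3} + 0\right) 12 = \left(- \frac{2}{3}\right) 12 = -8$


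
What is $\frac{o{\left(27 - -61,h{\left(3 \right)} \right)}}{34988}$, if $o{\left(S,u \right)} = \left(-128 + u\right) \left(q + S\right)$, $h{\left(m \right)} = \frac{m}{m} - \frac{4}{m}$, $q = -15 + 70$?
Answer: $- \frac{55055}{104964} \approx -0.52451$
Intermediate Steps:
$q = 55$
$h{\left(m \right)} = 1 - \frac{4}{m}$
$o{\left(S,u \right)} = \left(-128 + u\right) \left(55 + S\right)$
$\frac{o{\left(27 - -61,h{\left(3 \right)} \right)}}{34988} = \frac{-7040 - 128 \left(27 - -61\right) + 55 \frac{-4 + 3}{3} + \left(27 - -61\right) \frac{-4 + 3}{3}}{34988} = \left(-7040 - 128 \left(27 + 61\right) + 55 \cdot \frac{1}{3} \left(-1\right) + \left(27 + 61\right) \frac{1}{3} \left(-1\right)\right) \frac{1}{34988} = \left(-7040 - 11264 + 55 \left(- \frac{1}{3}\right) + 88 \left(- \frac{1}{3}\right)\right) \frac{1}{34988} = \left(-7040 - 11264 - \frac{55}{3} - \frac{88}{3}\right) \frac{1}{34988} = \left(- \frac{55055}{3}\right) \frac{1}{34988} = - \frac{55055}{104964}$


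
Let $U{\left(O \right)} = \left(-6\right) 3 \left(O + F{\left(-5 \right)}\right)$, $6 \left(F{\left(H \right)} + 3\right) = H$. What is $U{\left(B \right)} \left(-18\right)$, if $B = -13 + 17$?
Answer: $54$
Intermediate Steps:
$F{\left(H \right)} = -3 + \frac{H}{6}$
$B = 4$
$U{\left(O \right)} = 69 - 18 O$ ($U{\left(O \right)} = \left(-6\right) 3 \left(O + \left(-3 + \frac{1}{6} \left(-5\right)\right)\right) = - 18 \left(O - \frac{23}{6}\right) = - 18 \left(- \frac{23}{6} + O\right) = 69 - 18 O$)
$U{\left(B \right)} \left(-18\right) = \left(69 - 72\right) \left(-18\right) = \left(-3\right) \left(-18\right) = 54$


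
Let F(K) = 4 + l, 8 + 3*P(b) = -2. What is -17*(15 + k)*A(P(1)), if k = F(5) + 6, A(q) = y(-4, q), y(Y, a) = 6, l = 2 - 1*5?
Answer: -2244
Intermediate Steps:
l = -3 (l = 2 - 5 = -3)
P(b) = -10/3 (P(b) = -8/3 + (1/3)*(-2) = -8/3 - 2/3 = -10/3)
F(K) = 1 (F(K) = 4 - 3 = 1)
A(q) = 6
k = 7 (k = 1 + 6 = 7)
-17*(15 + k)*A(P(1)) = -17*(15 + 7)*6 = -374*6 = -17*132 = -2244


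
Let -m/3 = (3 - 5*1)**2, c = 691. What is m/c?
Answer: -12/691 ≈ -0.017366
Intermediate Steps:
m = -12 (m = -3*(3 - 5*1)**2 = -3*(3 - 5)**2 = -3*(-2)**2 = -3*4 = -12)
m/c = -12/691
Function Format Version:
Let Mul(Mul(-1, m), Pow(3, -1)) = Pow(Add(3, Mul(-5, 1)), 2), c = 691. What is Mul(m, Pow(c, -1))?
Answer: Rational(-12, 691) ≈ -0.017366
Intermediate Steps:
m = -12 (m = Mul(-3, Pow(Add(3, Mul(-5, 1)), 2)) = Mul(-3, Pow(Add(3, -5), 2)) = Mul(-3, Pow(-2, 2)) = Mul(-3, 4) = -12)
Mul(m, Pow(c, -1)) = Mul(-12, Pow(691, -1)) = Mul(-12, Rational(1, 691)) = Rational(-12, 691)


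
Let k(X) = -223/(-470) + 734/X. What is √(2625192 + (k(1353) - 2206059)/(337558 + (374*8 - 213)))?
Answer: √122961638460983366454412843830/216423701670 ≈ 1620.2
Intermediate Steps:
k(X) = 223/470 + 734/X (k(X) = -223*(-1/470) + 734/X = 223/470 + 734/X)
√(2625192 + (k(1353) - 2206059)/(337558 + (374*8 - 213))) = √(2625192 + ((223/470 + 734/1353) - 2206059)/(337558 + (374*8 - 213))) = √(2625192 + ((223/470 + 734*(1/1353)) - 2206059)/(337558 + (2992 - 213))) = √(2625192 + ((223/470 + 734/1353) - 2206059)/(337558 + 2779)) = √(2625192 + (646699/635910 - 2206059)/340337) = √(2625192 - 1402854331991/635910*1/340337) = √(2625192 - 1402854331991/216423701670) = √(568152367380138649/216423701670) = √122961638460983366454412843830/216423701670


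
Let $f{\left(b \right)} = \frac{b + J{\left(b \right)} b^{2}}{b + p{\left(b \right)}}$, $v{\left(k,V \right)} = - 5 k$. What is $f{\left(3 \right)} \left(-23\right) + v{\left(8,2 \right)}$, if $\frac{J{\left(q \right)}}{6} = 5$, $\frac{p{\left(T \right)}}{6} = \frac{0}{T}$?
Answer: $-2133$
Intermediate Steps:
$p{\left(T \right)} = 0$ ($p{\left(T \right)} = 6 \frac{0}{T} = 6 \cdot 0 = 0$)
$J{\left(q \right)} = 30$ ($J{\left(q \right)} = 6 \cdot 5 = 30$)
$f{\left(b \right)} = \frac{b + 30 b^{2}}{b}$ ($f{\left(b \right)} = \frac{b + 30 b^{2}}{b + 0} = \frac{b + 30 b^{2}}{b}$)
$f{\left(3 \right)} \left(-23\right) + v{\left(8,2 \right)} = \left(1 + 30 \cdot 3\right) \left(-23\right) - 40 = \left(1 + 90\right) \left(-23\right) - 40 = 91 \left(-23\right) - 40 = -2093 - 40 = -2133$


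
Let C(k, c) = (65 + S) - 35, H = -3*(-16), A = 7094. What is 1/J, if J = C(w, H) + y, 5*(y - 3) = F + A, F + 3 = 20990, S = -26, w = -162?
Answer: 5/28116 ≈ 0.00017783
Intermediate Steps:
H = 48
C(k, c) = 4 (C(k, c) = (65 - 26) - 35 = 39 - 35 = 4)
F = 20987 (F = -3 + 20990 = 20987)
y = 28096/5 (y = 3 + (20987 + 7094)/5 = 3 + (⅕)*28081 = 3 + 28081/5 = 28096/5 ≈ 5619.2)
J = 28116/5 (J = 4 + 28096/5 = 28116/5 ≈ 5623.2)
1/J = 1/(28116/5) = 5/28116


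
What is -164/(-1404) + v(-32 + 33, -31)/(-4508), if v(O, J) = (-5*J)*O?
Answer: 130423/1582308 ≈ 0.082426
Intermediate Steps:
v(O, J) = -5*J*O
-164/(-1404) + v(-32 + 33, -31)/(-4508) = -164/(-1404) - 5*(-31)*(-32 + 33)/(-4508) = -164*(-1/1404) - 5*(-31)*1*(-1/4508) = 41/351 + 155*(-1/4508) = 41/351 - 155/4508 = 130423/1582308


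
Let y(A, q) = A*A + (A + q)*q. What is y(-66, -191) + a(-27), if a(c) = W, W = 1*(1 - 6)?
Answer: 53438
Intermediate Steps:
W = -5 (W = 1*(-5) = -5)
y(A, q) = A**2 + q*(A + q)
a(c) = -5
y(-66, -191) + a(-27) = ((-66)**2 + (-191)**2 - 66*(-191)) - 5 = (4356 + 36481 + 12606) - 5 = 53443 - 5 = 53438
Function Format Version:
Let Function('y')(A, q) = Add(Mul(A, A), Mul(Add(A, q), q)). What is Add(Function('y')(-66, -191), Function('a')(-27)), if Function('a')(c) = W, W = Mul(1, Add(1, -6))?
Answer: 53438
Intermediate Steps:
W = -5 (W = Mul(1, -5) = -5)
Function('y')(A, q) = Add(Pow(A, 2), Mul(q, Add(A, q)))
Function('a')(c) = -5
Add(Function('y')(-66, -191), Function('a')(-27)) = Add(Add(Pow(-66, 2), Pow(-191, 2), Mul(-66, -191)), -5) = Add(Add(4356, 36481, 12606), -5) = Add(53443, -5) = 53438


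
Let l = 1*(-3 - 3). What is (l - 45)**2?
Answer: 2601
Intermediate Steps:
l = -6 (l = 1*(-6) = -6)
(l - 45)**2 = (-6 - 45)**2 = (-51)**2 = 2601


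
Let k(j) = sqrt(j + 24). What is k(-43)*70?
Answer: 70*I*sqrt(19) ≈ 305.12*I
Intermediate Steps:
k(j) = sqrt(24 + j)
k(-43)*70 = sqrt(24 - 43)*70 = sqrt(-19)*70 = (I*sqrt(19))*70 = 70*I*sqrt(19)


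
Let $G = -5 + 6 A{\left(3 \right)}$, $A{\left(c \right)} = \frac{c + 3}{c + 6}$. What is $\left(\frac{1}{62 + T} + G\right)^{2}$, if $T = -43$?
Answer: $\frac{324}{361} \approx 0.89751$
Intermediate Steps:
$A{\left(c \right)} = \frac{3 + c}{6 + c}$
$G = -1$ ($G = -5 + 6 \frac{3 + 3}{6 + 3} = -5 + 6 \cdot \frac{1}{9} \cdot 6 = -5 + 6 \cdot \frac{2}{3} = -5 + 4 = -1$)
$\left(\frac{1}{62 + T} + G\right)^{2} = \left(\frac{1}{62 - 43} - 1\right)^{2} = \left(\frac{1}{19} - 1\right)^{2} = \left(- \frac{18}{19}\right)^{2} = \frac{324}{361}$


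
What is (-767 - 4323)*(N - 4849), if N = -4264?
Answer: 46385170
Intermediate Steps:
(-767 - 4323)*(N - 4849) = (-767 - 4323)*(-4264 - 4849) = -5090*(-9113) = 46385170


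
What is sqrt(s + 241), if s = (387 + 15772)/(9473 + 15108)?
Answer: 6*sqrt(4055987905)/24581 ≈ 15.545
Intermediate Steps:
s = 16159/24581 ≈ 0.65738
sqrt(s + 241) = sqrt(16159/24581 + 241) = sqrt(5940180/24581) = 6*sqrt(4055987905)/24581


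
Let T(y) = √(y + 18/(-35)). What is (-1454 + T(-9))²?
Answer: 73993727/35 - 8724*I*√1295/35 ≈ 2.1141e+6 - 8969.8*I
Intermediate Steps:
T(y) = √(-18/35 + y) (T(y) = √(y + 18*(-1/35)) = √(y - 18/35) = √(-18/35 + y))
(-1454 + T(-9))² = (-1454 + √(-630 + 1225*(-9))/35)² = (-1454 + √(-630 - 11025)/35)² = (-1454 + √(-11655)/35)² = (-1454 + (3*I*√1295)/35)² = (-1454 + 3*I*√1295/35)²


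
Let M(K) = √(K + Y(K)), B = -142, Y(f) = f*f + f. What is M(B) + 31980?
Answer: 31980 + 2*√4970 ≈ 32121.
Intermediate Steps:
Y(f) = f + f² (Y(f) = f² + f = f + f²)
M(K) = √(K + K*(1 + K))
M(B) + 31980 = √(-142*(2 - 142)) + 31980 = √(-142*(-140)) + 31980 = √19880 + 31980 = 2*√4970 + 31980 = 31980 + 2*√4970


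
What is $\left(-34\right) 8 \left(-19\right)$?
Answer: $5168$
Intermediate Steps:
$\left(-34\right) 8 \left(-19\right) = \left(-272\right) \left(-19\right) = 5168$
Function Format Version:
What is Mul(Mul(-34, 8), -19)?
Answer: 5168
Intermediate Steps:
Mul(Mul(-34, 8), -19) = Mul(-272, -19) = 5168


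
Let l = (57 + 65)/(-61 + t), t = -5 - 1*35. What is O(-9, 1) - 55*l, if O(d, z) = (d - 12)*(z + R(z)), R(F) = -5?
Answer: 15194/101 ≈ 150.44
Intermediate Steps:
O(d, z) = (-12 + d)*(-5 + z) (O(d, z) = (d - 12)*(z - 5) = (-12 + d)*(-5 + z))
t = -40 (t = -5 - 35 = -40)
l = -122/101 (l = (57 + 65)/(-61 - 40) = 122/(-101) = 122*(-1/101) = -122/101 ≈ -1.2079)
O(-9, 1) - 55*l = (60 - 12*1 - 5*(-9) - 9*1) - 55*(-122/101) = (60 - 12 + 45 - 9) + 6710/101 = 84 + 6710/101 = 15194/101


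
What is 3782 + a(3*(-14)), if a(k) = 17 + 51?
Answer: 3850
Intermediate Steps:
a(k) = 68
3782 + a(3*(-14)) = 3782 + 68 = 3850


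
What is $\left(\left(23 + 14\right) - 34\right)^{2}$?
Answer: $9$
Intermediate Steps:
$\left(\left(23 + 14\right) - 34\right)^{2} = \left(37 - 34\right)^{2} = 3^{2} = 9$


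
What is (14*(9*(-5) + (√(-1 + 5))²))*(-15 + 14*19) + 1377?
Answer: -142697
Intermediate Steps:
(14*(9*(-5) + (√(-1 + 5))²))*(-15 + 14*19) + 1377 = (14*(-45 + (√4)²))*(-15 + 266) + 1377 = (14*(-45 + 2²))*251 + 1377 = (14*(-45 + 4))*251 + 1377 = (14*(-41))*251 + 1377 = -574*251 + 1377 = -144074 + 1377 = -142697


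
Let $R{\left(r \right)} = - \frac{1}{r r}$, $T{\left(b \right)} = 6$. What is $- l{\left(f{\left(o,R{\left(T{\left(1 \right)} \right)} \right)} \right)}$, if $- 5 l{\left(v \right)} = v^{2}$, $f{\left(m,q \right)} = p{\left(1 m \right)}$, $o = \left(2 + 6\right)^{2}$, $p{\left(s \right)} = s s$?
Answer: $\frac{16777216}{5} \approx 3.3554 \cdot 10^{6}$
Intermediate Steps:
$p{\left(s \right)} = s^{2}$
$o = 64$ ($o = 8^{2} = 64$)
$R{\left(r \right)} = - \frac{1}{r^{2}}$
$f{\left(m,q \right)} = m^{2}$ ($f{\left(m,q \right)} = \left(1 m\right)^{2} = m^{2}$)
$l{\left(v \right)} = - \frac{v^{2}}{5}$
$- l{\left(f{\left(o,R{\left(T{\left(1 \right)} \right)} \right)} \right)} = - \frac{\left(-1\right) \left(64^{2}\right)^{2}}{5} = - \frac{\left(-1\right) 4096^{2}}{5} = - \frac{\left(-1\right) 16777216}{5} = \left(-1\right) \left(- \frac{16777216}{5}\right) = \frac{16777216}{5}$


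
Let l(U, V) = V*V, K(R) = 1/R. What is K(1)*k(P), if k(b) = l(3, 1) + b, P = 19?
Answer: 20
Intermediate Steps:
K(R) = 1/R
l(U, V) = V²
k(b) = 1 + b (k(b) = 1² + b = 1 + b)
K(1)*k(P) = (1 + 19)/1 = 1*20 = 20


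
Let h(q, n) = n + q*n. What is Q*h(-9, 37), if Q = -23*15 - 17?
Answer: 107152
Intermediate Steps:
h(q, n) = n + n*q
Q = -362 (Q = -345 - 17 = -362)
Q*h(-9, 37) = -13394*(1 - 9) = -13394*(-8) = -362*(-296) = 107152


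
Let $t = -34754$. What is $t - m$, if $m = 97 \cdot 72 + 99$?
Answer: $-41837$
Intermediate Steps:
$m = 7083$ ($m = 6984 + 99 = 7083$)
$t - m = -34754 - 7083 = -41837$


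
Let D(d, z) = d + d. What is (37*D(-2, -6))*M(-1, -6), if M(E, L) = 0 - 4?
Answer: 592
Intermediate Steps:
M(E, L) = -4
D(d, z) = 2*d
(37*D(-2, -6))*M(-1, -6) = (37*(2*(-2)))*(-4) = (37*(-4))*(-4) = -148*(-4) = 592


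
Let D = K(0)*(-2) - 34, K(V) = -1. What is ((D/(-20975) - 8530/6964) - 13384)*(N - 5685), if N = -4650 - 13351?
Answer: 11577587921525093/36517475 ≈ 3.1704e+8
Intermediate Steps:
N = -18001
D = -32 (D = -1*(-2) - 34 = 2 - 34 = -32)
((D/(-20975) - 8530/6964) - 13384)*(N - 5685) = ((-32/(-20975) - 8530/6964) - 13384)*(-18001 - 5685) = ((-32*(-1/20975) - 8530*1/6964) - 13384)*(-23686) = ((32/20975 - 4265/3482) - 13384)*(-23686) = (-89346951/73034950 - 13384)*(-23686) = -977589117751/73034950*(-23686) = 11577587921525093/36517475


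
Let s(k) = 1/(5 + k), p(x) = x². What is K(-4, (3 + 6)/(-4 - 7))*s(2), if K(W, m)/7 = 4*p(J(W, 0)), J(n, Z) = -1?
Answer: 4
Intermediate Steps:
K(W, m) = 28 (K(W, m) = 7*(4*(-1)²) = 7*(4*1) = 7*4 = 28)
K(-4, (3 + 6)/(-4 - 7))*s(2) = 28/(5 + 2) = 28/7 = 28*(⅐) = 4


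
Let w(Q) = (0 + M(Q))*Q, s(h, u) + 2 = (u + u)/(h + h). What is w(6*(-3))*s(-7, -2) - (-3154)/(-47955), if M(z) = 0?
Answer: -3154/47955 ≈ -0.065770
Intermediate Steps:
s(h, u) = -2 + u/h (s(h, u) = -2 + (u + u)/(h + h) = -2 + (2*u)/((2*h)) = -2 + (2*u)*(1/(2*h)) = -2 + u/h)
w(Q) = 0 (w(Q) = (0 + 0)*Q = 0*Q = 0)
w(6*(-3))*s(-7, -2) - (-3154)/(-47955) = 0*(-2 - 2/(-7)) - (-3154)/(-47955) = 0*(-2 - 2*(-⅐)) - (-3154)*(-1)/47955 = 0*(-2 + 2/7) - 1*3154/47955 = 0*(-12/7) - 3154/47955 = 0 - 3154/47955 = -3154/47955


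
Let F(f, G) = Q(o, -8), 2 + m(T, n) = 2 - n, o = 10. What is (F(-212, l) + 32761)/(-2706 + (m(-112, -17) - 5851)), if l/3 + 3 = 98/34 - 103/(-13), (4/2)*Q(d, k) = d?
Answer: -16383/4270 ≈ -3.8368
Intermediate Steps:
m(T, n) = -n (m(T, n) = -2 + (2 - n) = -n)
Q(d, k) = d/2
l = 5175/221 (l = -9 + 3*(98/34 - 103/(-13)) = -9 + 3*(98*(1/34) - 103*(-1/13)) = -9 + 3*(49/17 + 103/13) = -9 + 3*(2388/221) = -9 + 7164/221 = 5175/221 ≈ 23.416)
F(f, G) = 5 (F(f, G) = (1/2)*10 = 5)
(F(-212, l) + 32761)/(-2706 + (m(-112, -17) - 5851)) = (5 + 32761)/(-2706 + (-1*(-17) - 5851)) = 32766/(-2706 + (17 - 5851)) = 32766/(-2706 - 5834) = 32766/(-8540) = 32766*(-1/8540) = -16383/4270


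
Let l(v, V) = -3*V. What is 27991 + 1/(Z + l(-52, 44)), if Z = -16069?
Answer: 453482190/16201 ≈ 27991.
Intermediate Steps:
27991 + 1/(Z + l(-52, 44)) = 27991 + 1/(-16069 - 3*44) = 27991 + 1/(-16069 - 132) = 27991 + 1/(-16201) = 27991 - 1/16201 = 453482190/16201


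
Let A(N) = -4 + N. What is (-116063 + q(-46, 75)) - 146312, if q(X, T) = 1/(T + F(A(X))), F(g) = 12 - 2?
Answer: -22301874/85 ≈ -2.6238e+5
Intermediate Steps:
F(g) = 10
q(X, T) = 1/(10 + T) (q(X, T) = 1/(T + 10) = 1/(10 + T))
(-116063 + q(-46, 75)) - 146312 = (-116063 + 1/(10 + 75)) - 146312 = (-116063 + 1/85) - 146312 = -9865354/85 - 146312 = -22301874/85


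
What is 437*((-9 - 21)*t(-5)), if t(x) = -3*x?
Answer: -196650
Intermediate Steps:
437*((-9 - 21)*t(-5)) = 437*((-9 - 21)*(-3*(-5))) = 437*(-30*15) = 437*(-450) = -196650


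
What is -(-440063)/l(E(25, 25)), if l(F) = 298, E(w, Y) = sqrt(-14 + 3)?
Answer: 440063/298 ≈ 1476.7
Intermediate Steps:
E(w, Y) = I*sqrt(11) (E(w, Y) = sqrt(-11) = I*sqrt(11))
-(-440063)/l(E(25, 25)) = -(-440063)/298 = -1*(-440063/298) = 440063/298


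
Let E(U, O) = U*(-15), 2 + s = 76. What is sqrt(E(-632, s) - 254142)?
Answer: 11*I*sqrt(2022) ≈ 494.63*I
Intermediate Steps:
s = 74 (s = -2 + 76 = 74)
E(U, O) = -15*U
sqrt(E(-632, s) - 254142) = sqrt(-15*(-632) - 254142) = sqrt(9480 - 254142) = sqrt(-244662) = 11*I*sqrt(2022)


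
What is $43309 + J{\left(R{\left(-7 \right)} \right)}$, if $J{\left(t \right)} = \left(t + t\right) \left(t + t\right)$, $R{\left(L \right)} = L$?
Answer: $43505$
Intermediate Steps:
$J{\left(t \right)} = 4 t^{2}$ ($J{\left(t \right)} = 2 t 2 t = 4 t^{2}$)
$43309 + J{\left(R{\left(-7 \right)} \right)} = 43309 + 4 \left(-7\right)^{2} = 43309 + 4 \cdot 49 = 43309 + 196 = 43505$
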